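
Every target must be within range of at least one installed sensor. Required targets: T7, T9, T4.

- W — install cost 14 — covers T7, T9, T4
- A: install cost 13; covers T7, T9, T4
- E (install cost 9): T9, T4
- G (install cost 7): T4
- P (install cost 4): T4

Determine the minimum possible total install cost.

The greedy cost-per-new-target heuristic would pick P and A for 17, but a cheaper cover exists.
A alone covers T7, T9, T4 — every target.
Total install cost: 13.
No cover costs less than 13.

13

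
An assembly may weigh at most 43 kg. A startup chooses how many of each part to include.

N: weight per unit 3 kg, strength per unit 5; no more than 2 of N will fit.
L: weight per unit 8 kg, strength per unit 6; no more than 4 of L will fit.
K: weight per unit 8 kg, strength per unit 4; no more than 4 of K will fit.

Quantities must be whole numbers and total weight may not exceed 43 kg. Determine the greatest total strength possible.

34

This is a bounded integer knapsack.
1×N, 4×L, and 1×K: weight 43 ≤ 43, strength 1·5 + 4·6 + 1·4 = 33.
2×N and 4×L: weight 38 ≤ 43, strength 2·5 + 4·6 = 34.
Best is 34.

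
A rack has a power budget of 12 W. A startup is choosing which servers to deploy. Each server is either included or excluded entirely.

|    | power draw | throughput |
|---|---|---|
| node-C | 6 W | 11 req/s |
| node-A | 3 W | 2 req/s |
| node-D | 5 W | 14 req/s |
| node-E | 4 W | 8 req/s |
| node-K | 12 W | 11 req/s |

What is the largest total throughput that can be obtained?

25

Allowing fractional choices, the relaxed optimum would be about 27.5, but servers are indivisible.
node-C + node-D: power draw 6 + 5 = 11 ≤ 12, throughput 11 + 14 = 25.
node-A + node-D + node-E: power draw 3 + 5 + 4 = 12 ≤ 12, throughput 2 + 14 + 8 = 24.
Best is node-C and node-D with total throughput 25.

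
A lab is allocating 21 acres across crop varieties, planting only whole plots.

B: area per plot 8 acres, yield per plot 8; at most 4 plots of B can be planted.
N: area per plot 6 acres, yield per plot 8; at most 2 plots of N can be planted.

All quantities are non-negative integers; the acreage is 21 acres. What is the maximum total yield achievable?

2×N: area 12 ≤ 21, yield 2·8 = 16.
1×B and 2×N: area 20 ≤ 21, yield 1·8 + 2·8 = 24.
Best is 24.

24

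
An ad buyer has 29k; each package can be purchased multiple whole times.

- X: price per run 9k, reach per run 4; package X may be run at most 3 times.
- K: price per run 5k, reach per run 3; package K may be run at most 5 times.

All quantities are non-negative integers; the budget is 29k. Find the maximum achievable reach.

16

1×X and 4×K: price 29 ≤ 29, reach 1·4 + 4·3 = 16.
5×K: price 25 ≤ 29, reach 5·3 = 15.
Best is 16.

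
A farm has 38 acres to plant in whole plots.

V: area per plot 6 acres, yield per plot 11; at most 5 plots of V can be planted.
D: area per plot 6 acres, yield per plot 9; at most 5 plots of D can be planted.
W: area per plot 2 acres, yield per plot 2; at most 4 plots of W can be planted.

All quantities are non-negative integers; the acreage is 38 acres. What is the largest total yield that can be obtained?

V has the best ratio (11/6); taking only V gives at most 5×11 = 55 (stopped by the supply cap of 5).
Mixing does better — 5×V, 1×D, and 1×W: area 38 ≤ 38, yield 5·11 + 1·9 + 1·2 = 66.

66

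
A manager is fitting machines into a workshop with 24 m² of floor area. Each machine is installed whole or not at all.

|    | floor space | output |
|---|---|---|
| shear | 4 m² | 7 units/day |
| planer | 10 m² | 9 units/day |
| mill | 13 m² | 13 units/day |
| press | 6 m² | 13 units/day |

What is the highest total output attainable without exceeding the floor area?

This is a 0-1 knapsack instance.
Allowing fractional choices, the relaxed optimum would be about 33.9, but machines are indivisible.
shear + planer + press: floor space 4 + 10 + 6 = 20 ≤ 24, output 7 + 9 + 13 = 29.
shear + mill + press: floor space 4 + 13 + 6 = 23 ≤ 24, output 7 + 13 + 13 = 33.
mill + press: floor space 13 + 6 = 19 ≤ 24, output 13 + 13 = 26.
Best is shear, mill, and press with total output 33.

33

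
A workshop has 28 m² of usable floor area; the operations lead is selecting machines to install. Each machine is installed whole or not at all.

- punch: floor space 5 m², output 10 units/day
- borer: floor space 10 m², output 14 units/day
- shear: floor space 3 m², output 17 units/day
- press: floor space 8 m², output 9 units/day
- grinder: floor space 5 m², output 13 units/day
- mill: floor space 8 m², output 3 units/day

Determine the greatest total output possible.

54

borer + shear + press + grinder: floor space 10 + 3 + 8 + 5 = 26 ≤ 28, output 14 + 17 + 9 + 13 = 53.
punch + borer + shear + press: floor space 5 + 10 + 3 + 8 = 26 ≤ 28, output 10 + 14 + 17 + 9 = 50.
punch + borer + shear + grinder: floor space 5 + 10 + 3 + 5 = 23 ≤ 28, output 10 + 14 + 17 + 13 = 54.
Best is punch, borer, shear, and grinder with total output 54.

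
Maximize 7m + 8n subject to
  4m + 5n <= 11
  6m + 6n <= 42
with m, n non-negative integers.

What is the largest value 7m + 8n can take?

The continuous relaxation peaks at (2.75, 0) with value 19.25; rounding to a feasible lattice point costs some objective.
(m,n)=(0,2): 4·0+5·2=10≤11, 6·0+6·2=12≤42, objective 16.
(m,n)=(1,1): 4·1+5·1=9≤11, 6·1+6·1=12≤42, objective 15.
No feasible integer point exceeds 16.

16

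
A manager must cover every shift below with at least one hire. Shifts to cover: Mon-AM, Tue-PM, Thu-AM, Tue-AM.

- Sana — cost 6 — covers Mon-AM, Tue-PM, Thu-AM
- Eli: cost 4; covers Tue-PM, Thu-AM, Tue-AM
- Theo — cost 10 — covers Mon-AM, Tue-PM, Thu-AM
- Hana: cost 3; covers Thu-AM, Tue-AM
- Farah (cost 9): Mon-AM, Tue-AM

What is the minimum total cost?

This is an integer covering problem.
The greedy cost-per-new-shift heuristic would pick Eli and Sana for 10, but a cheaper cover exists.
Choose Sana and Hana: together they cover Mon-AM, Tue-PM, Thu-AM, Tue-AM — every shift.
Total cost: 6 + 3 = 9.
No cover costs less than 9.

9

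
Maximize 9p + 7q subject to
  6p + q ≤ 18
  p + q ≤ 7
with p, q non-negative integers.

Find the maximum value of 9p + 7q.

53

(p,q)=(2,5): 6·2+1·5=17≤18, 1·2+1·5=7≤7, objective 53.
(p,q)=(1,6): 6·1+1·6=12≤18, 1·1+1·6=7≤7, objective 51.
(p,q)=(2,4): 6·2+1·4=16≤18, 1·2+1·4=6≤7, objective 46.
The best lattice point is (2,5), giving 53.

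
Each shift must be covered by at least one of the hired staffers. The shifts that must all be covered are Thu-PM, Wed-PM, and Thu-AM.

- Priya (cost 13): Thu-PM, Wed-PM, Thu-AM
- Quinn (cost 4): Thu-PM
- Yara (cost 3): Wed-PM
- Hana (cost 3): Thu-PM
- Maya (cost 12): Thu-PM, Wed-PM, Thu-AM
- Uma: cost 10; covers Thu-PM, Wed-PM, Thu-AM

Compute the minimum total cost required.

10

This is a weighted set-cover instance.
Uma alone covers Thu-PM, Wed-PM, Thu-AM — every shift.
Total cost: 10.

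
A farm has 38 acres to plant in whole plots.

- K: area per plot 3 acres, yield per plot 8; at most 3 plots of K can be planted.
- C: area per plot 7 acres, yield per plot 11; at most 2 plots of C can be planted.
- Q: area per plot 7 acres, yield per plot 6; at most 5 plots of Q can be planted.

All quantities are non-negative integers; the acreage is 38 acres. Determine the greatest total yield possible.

3×K, 1×C, and 3×Q: area 37 ≤ 38, yield 3·8 + 1·11 + 3·6 = 53.
3×K, 2×C, and 2×Q: area 37 ≤ 38, yield 3·8 + 2·11 + 2·6 = 58.
Best is 58.

58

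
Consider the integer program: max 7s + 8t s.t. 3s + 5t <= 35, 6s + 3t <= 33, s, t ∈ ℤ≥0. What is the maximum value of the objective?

The continuous relaxation peaks at (2.86, 5.29) with value 62.29; rounding to a feasible lattice point costs some objective.
(s,t)=(3,5): 3·3+5·5=34≤35, 6·3+3·5=33≤33, objective 61.
(s,t)=(1,6): 3·1+5·6=33≤35, 6·1+3·6=24≤33, objective 55.
(s,t)=(2,5): 3·2+5·5=31≤35, 6·2+3·5=27≤33, objective 54.
Maximum is 61 at (s,t)=(3,5).

61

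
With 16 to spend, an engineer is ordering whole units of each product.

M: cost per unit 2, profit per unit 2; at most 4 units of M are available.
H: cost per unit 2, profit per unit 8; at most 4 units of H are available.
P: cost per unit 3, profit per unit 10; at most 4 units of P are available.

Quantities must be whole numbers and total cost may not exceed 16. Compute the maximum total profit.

This is a bounded integer knapsack.
2×H and 4×P: cost 16 ≤ 16, profit 2·8 + 4·10 = 56.
3×H and 3×P: cost 15 ≤ 16, profit 3·8 + 3·10 = 54.
Best is 56.

56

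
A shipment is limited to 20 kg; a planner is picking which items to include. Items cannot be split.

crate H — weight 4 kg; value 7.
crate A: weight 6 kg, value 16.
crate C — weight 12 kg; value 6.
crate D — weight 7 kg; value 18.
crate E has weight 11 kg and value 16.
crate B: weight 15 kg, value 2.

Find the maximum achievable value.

crate H + crate A + crate D: weight 4 + 6 + 7 = 17 ≤ 20, value 7 + 16 + 18 = 41.
crate A + crate D: weight 6 + 7 = 13 ≤ 20, value 16 + 18 = 34.
Best is crate H, crate A, and crate D with total value 41.

41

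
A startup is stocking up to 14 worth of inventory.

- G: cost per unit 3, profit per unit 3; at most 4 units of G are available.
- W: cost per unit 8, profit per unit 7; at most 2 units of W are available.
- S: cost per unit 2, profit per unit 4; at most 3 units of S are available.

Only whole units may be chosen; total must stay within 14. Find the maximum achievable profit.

This is a bounded integer knapsack.
2×G and 3×S: cost 12 ≤ 14, profit 2·3 + 3·4 = 18.
1×W and 3×S: cost 14 ≤ 14, profit 1·7 + 3·4 = 19.
Best is 19.

19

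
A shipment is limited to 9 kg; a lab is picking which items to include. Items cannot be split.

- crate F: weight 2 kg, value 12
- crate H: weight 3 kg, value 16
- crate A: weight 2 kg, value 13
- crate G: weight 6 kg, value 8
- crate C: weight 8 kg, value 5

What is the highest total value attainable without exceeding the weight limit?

Allowing fractional choices, the relaxed optimum would be about 43.7, but items are indivisible.
crate F + crate H + crate A: weight 2 + 3 + 2 = 7 ≤ 9, value 12 + 16 + 13 = 41.
crate H + crate A: weight 3 + 2 = 5 ≤ 9, value 16 + 13 = 29.
Best is crate F, crate H, and crate A with total value 41.

41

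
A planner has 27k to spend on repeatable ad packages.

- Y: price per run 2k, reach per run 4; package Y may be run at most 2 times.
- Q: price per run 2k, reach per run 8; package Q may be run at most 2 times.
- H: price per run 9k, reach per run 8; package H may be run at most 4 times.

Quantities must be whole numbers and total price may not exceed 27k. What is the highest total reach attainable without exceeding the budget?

Take 2×Y, 2×Q, and 2×H: price 26 ≤ 27, reach 2·4 + 2·8 + 2·8 = 40.
Q has the best ratio (8/2) and is taken to its limit of 2; remaining capacity is filled optimally with the others.

40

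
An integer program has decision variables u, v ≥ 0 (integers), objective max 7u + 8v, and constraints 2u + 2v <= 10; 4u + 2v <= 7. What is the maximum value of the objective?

24

Relaxing integrality, the LP optimum is 28.00 at (u,v) = (0, 3.5), which is not an integer point.
(u,v)=(0,3): 2·0+2·3=6≤10, 4·0+2·3=6≤7, objective 24.
(u,v)=(0,2): 2·0+2·2=4≤10, 4·0+2·2=4≤7, objective 16.
No feasible integer point exceeds 24.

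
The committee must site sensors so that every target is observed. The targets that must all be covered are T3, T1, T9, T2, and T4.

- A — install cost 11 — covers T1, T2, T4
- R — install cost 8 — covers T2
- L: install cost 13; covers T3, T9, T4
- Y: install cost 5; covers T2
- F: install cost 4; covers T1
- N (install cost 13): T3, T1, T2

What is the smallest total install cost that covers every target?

The greedy cost-per-new-target heuristic would pick A and L for 24, but a cheaper cover exists.
Choose L, Y, and F: together they cover T3, T1, T9, T2, T4 — every target.
Total install cost: 13 + 5 + 4 = 22.
No cover costs less than 22.

22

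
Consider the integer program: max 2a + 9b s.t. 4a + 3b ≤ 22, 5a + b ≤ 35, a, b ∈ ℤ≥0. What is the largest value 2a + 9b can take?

(a,b)=(0,7): 4·0+3·7=21≤22, 5·0+1·7=7≤35, objective 63.
(a,b)=(1,6): 4·1+3·6=22≤22, 5·1+1·6=11≤35, objective 56.
(a,b)=(0,6): 4·0+3·6=18≤22, 5·0+1·6=6≤35, objective 54.
Maximum is 63 at (a,b)=(0,7).

63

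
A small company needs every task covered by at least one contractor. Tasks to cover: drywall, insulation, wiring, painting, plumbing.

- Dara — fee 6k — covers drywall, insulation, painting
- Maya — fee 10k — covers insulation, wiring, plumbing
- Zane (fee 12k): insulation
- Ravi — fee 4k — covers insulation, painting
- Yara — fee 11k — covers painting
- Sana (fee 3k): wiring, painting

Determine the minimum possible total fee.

16

The greedy cost-per-new-task heuristic would pick Sana, Dara, and Maya for 19, but a cheaper cover exists.
Choose Dara and Maya: together they cover drywall, insulation, wiring, painting, plumbing — every task.
Total fee: 6 + 10 = 16.
No cover costs less than 16.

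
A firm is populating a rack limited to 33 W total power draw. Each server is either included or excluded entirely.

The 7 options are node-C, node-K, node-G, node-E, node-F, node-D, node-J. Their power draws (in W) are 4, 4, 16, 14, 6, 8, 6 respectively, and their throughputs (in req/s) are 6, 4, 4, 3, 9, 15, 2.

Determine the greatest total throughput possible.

This is a 0-1 knapsack instance.
node-C + node-K + node-F + node-D: power draw 4 + 4 + 6 + 8 = 22 ≤ 33, throughput 6 + 4 + 9 + 15 = 34.
node-C + node-E + node-F + node-D: power draw 4 + 14 + 6 + 8 = 32 ≤ 33, throughput 6 + 3 + 9 + 15 = 33.
node-C + node-K + node-F + node-D + node-J: power draw 4 + 4 + 6 + 8 + 6 = 28 ≤ 33, throughput 6 + 4 + 9 + 15 + 2 = 36.
Best is node-C, node-K, node-F, node-D, and node-J with total throughput 36.

36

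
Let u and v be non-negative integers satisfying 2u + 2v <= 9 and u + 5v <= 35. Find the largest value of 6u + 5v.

Relaxing integrality, the LP optimum is 27.00 at (u,v) = (4.5, 0), which is not an integer point.
(u,v)=(4,0): 2·4+2·0=8≤9, 1·4+5·0=4≤35, objective 24.
(u,v)=(3,1): 2·3+2·1=8≤9, 1·3+5·1=8≤35, objective 23.
(u,v)=(3,0): 2·3+2·0=6≤9, 1·3+5·0=3≤35, objective 18.
No feasible integer point exceeds 24.

24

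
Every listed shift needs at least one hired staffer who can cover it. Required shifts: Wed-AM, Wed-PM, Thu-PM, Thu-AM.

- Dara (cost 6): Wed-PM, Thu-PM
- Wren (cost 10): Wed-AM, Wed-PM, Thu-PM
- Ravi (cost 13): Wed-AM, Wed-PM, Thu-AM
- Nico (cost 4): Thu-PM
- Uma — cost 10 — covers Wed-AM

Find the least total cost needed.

17

Choose Ravi and Nico: together they cover Wed-AM, Wed-PM, Thu-PM, Thu-AM — every shift.
Total cost: 13 + 4 = 17.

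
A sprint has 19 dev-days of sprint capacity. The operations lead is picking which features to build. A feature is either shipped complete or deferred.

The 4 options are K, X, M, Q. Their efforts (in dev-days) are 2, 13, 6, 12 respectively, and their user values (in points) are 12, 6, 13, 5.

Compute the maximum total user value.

25

Allowing fractional choices, the relaxed optimum would be about 30.1, but features are indivisible.
K + X: effort 2 + 13 = 15 ≤ 19, user value 12 + 6 = 18.
K + M: effort 2 + 6 = 8 ≤ 19, user value 12 + 13 = 25.
X + M: effort 13 + 6 = 19 ≤ 19, user value 6 + 13 = 19.
Best is K and M with total user value 25.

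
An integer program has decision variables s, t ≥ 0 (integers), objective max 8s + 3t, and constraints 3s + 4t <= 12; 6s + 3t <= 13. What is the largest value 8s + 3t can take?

16

Relaxing integrality, the LP optimum is 17.33 at (s,t) = (2.17, 0), which is not an integer point.
(s,t)=(2,0): 3·2+4·0=6≤12, 6·2+3·0=12≤13, objective 16.
(s,t)=(1,1): 3·1+4·1=7≤12, 6·1+3·1=9≤13, objective 11.
(s,t)=(1,0): 3·1+4·0=3≤12, 6·1+3·0=6≤13, objective 8.
No feasible integer point exceeds 16.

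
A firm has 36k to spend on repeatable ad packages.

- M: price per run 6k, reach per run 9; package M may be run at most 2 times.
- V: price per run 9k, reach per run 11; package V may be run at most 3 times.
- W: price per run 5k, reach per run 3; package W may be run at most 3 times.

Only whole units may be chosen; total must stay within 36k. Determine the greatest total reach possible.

2×M, 2×V, and 1×W: price 35 ≤ 36, reach 2·9 + 2·11 + 1·3 = 43.
1×M and 3×V: price 33 ≤ 36, reach 1·9 + 3·11 = 42.
Best is 43.

43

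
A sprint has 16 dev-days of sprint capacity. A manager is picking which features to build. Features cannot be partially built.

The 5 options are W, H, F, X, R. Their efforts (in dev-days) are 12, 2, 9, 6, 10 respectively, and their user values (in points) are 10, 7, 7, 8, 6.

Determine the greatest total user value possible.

W + H: effort 12 + 2 = 14 ≤ 16, user value 10 + 7 = 17.
F + X: effort 9 + 6 = 15 ≤ 16, user value 7 + 8 = 15.
H + X: effort 2 + 6 = 8 ≤ 16, user value 7 + 8 = 15.
Best is W and H with total user value 17.

17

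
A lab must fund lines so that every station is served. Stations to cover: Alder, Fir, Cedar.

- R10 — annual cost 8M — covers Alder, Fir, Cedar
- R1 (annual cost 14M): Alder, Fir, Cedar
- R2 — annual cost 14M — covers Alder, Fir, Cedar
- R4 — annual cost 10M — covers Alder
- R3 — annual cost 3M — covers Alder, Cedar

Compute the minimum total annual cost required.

The greedy cost-per-new-station heuristic would pick R3 and R10 for 11, but a cheaper cover exists.
R10 alone covers Alder, Fir, Cedar — every station.
Total annual cost: 8.
No cover costs less than 8.

8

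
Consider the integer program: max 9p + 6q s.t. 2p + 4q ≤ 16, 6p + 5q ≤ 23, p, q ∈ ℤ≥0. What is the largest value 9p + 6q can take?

33

The continuous relaxation peaks at (3.83, 0) with value 34.50; rounding to a feasible lattice point costs some objective.
(p,q)=(3,1) is feasible, giving 33.
(p,q)=(2,2) is feasible, giving 30.
(p,q)=(3,0) is feasible, giving 27.
No feasible integer point exceeds 33.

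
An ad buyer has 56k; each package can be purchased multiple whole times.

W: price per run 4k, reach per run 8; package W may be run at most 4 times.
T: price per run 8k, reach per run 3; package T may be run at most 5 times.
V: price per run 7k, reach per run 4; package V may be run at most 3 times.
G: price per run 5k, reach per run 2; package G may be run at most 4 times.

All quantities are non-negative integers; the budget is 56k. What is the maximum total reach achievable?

51

W has the best ratio (8/4); taking only W gives at most 4×8 = 32 (stopped by the supply cap of 4).
Mixing does better — 4×W, 1×T, 3×V, and 2×G: price 55 ≤ 56, reach 4·8 + 1·3 + 3·4 + 2·2 = 51.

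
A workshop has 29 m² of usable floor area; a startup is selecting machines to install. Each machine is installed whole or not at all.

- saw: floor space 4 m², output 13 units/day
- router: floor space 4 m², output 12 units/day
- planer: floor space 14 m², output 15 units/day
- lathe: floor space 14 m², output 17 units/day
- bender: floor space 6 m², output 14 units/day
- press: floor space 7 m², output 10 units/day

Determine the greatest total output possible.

Take saw, router, lathe, and bender: floor space 4 + 4 + 14 + 6 = 28 ≤ 29, output 13 + 12 + 17 + 14 = 56.
No other feasible combination does better.

56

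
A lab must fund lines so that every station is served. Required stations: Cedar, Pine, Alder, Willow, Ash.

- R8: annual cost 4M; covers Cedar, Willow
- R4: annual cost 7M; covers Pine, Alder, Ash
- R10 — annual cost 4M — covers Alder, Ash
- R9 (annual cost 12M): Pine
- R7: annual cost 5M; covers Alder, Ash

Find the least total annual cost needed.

11

Choose R8 and R4: together they cover Cedar, Pine, Alder, Willow, Ash — every station.
Total annual cost: 4 + 7 = 11.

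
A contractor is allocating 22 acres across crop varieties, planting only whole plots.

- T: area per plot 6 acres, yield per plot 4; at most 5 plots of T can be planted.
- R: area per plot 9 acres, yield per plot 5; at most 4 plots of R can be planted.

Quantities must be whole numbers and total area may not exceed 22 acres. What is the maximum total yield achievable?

This is a bounded integer knapsack.
T has the best ratio (4/6); taking only T gives at most 3×4 = 12 (stopped by the area limit).
Mixing does better — 2×T and 1×R: area 21 ≤ 22, yield 2·4 + 1·5 = 13.

13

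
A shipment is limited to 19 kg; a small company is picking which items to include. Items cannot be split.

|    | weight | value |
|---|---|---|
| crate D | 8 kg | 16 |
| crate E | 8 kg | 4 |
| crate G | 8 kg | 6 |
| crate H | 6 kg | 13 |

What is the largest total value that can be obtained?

29

Allowing fractional choices, the relaxed optimum would be about 32.8, but items are indivisible.
crate D + crate H: weight 8 + 6 = 14 ≤ 19, value 16 + 13 = 29.
crate D + crate G: weight 8 + 8 = 16 ≤ 19, value 16 + 6 = 22.
Best is crate D and crate H with total value 29.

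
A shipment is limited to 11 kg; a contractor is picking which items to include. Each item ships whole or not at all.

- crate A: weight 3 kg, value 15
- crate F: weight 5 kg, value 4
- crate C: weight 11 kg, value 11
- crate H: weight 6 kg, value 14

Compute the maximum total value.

This is a 0-1 knapsack instance.
crate A + crate H: weight 3 + 6 = 9 ≤ 11, value 15 + 14 = 29.
crate A + crate F: weight 3 + 5 = 8 ≤ 11, value 15 + 4 = 19.
Best is crate A and crate H with total value 29.

29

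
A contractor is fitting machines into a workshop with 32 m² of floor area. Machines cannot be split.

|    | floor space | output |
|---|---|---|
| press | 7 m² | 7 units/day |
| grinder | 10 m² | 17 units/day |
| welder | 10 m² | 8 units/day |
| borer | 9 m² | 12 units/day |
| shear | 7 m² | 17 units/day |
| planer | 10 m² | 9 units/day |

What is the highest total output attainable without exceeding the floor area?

46

Treat it as a binary knapsack problem.
grinder + welder + shear: floor space 10 + 10 + 7 = 27 ≤ 32, output 17 + 8 + 17 = 42.
grinder + borer + shear: floor space 10 + 9 + 7 = 26 ≤ 32, output 17 + 12 + 17 = 46.
grinder + shear + planer: floor space 10 + 7 + 10 = 27 ≤ 32, output 17 + 17 + 9 = 43.
Best is grinder, borer, and shear with total output 46.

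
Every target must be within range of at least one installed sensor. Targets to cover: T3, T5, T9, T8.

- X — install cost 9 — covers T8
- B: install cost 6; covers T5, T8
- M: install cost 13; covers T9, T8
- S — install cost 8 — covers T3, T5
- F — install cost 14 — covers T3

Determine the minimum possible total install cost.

21

The greedy cost-per-new-target heuristic would pick B, S, and M for 27, but a cheaper cover exists.
Choose M and S: together they cover T3, T5, T9, T8 — every target.
Total install cost: 13 + 8 = 21.
No cover costs less than 21.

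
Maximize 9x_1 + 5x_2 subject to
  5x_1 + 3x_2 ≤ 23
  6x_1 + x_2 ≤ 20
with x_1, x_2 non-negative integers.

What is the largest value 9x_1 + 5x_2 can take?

39

Relaxing integrality, the LP optimum is 40.23 at (x_1,x_2) = (2.85, 2.92), which is not an integer point.
(x_1,x_2)=(1,6): 5·1+3·6=23≤23, 6·1+1·6=12≤20, objective 39.
(x_1,x_2)=(3,2): 5·3+3·2=21≤23, 6·3+1·2=20≤20, objective 37.
The best lattice point is (1,6), giving 39.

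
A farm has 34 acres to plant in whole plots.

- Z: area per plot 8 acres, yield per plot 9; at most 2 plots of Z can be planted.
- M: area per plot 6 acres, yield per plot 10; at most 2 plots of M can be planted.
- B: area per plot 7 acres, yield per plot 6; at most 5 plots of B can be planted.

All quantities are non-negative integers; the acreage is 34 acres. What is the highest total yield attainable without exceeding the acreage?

41

M has the best ratio (10/6); taking only M gives at most 2×10 = 20 (stopped by the supply cap of 2).
Mixing does better — 1×Z, 2×M, and 2×B: area 34 ≤ 34, yield 1·9 + 2·10 + 2·6 = 41.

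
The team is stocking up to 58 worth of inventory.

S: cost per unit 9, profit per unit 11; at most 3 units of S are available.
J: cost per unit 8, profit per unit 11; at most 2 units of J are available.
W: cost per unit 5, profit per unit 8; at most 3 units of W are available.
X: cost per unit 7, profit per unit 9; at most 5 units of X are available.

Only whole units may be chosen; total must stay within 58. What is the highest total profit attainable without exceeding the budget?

This is a bounded integer knapsack.
W has the best ratio (8/5); taking only W gives at most 3×8 = 24 (stopped by the supply cap of 3).
Mixing does better — 1×J, 3×W, and 5×X: cost 58 ≤ 58, profit 1·11 + 3·8 + 5·9 = 80.

80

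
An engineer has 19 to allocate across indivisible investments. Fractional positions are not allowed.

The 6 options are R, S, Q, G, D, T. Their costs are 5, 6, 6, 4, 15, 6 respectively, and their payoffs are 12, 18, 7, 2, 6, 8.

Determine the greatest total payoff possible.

This is a 0-1 knapsack instance.
Take R, S, and T: cost 5 + 6 + 6 = 17 ≤ 19, payoff 12 + 18 + 8 = 38.
No other feasible combination does better.

38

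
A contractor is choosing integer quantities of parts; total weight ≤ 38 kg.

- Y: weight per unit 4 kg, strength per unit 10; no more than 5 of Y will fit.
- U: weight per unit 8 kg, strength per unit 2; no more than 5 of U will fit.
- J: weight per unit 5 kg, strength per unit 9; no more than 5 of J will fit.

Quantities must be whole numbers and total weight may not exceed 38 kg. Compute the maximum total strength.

77

4×Y and 4×J: weight 36 ≤ 38, strength 4·10 + 4·9 = 76.
5×Y and 3×J: weight 35 ≤ 38, strength 5·10 + 3·9 = 77.
Best is 77.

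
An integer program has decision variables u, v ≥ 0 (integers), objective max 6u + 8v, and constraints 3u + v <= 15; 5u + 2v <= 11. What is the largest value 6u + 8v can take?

(u,v)=(0,5): 3·0+1·5=5≤15, 5·0+2·5=10≤11, objective 40.
(u,v)=(0,4): 3·0+1·4=4≤15, 5·0+2·4=8≤11, objective 32.
No feasible integer point exceeds 40.

40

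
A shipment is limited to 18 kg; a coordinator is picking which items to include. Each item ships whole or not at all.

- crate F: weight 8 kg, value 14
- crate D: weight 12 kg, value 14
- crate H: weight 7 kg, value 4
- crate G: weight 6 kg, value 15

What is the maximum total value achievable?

29

Take crate F and crate G: weight 8 + 6 = 14 ≤ 18, value 14 + 15 = 29.
No feasible combination exceeds this.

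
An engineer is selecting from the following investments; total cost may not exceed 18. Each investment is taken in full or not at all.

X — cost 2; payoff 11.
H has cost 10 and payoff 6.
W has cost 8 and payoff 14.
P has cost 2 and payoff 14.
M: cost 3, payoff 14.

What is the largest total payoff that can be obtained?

Allowing fractional choices, the relaxed optimum would be about 54.8, but investments are indivisible.
X + W + P + M: cost 2 + 8 + 2 + 3 = 15 ≤ 18, payoff 11 + 14 + 14 + 14 = 53.
X + H + P + M: cost 2 + 10 + 2 + 3 = 17 ≤ 18, payoff 11 + 6 + 14 + 14 = 45.
Best is X, W, P, and M with total payoff 53.

53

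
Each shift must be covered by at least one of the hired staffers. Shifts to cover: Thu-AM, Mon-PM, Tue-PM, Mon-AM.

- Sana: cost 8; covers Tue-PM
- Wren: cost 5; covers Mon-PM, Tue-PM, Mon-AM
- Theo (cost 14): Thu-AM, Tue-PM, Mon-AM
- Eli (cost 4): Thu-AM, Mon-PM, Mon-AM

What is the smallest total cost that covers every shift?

This is a weighted set-cover instance.
Choose Wren and Eli: together they cover Thu-AM, Mon-PM, Tue-PM, Mon-AM — every shift.
Total cost: 5 + 4 = 9.
No cover costs less than 9.

9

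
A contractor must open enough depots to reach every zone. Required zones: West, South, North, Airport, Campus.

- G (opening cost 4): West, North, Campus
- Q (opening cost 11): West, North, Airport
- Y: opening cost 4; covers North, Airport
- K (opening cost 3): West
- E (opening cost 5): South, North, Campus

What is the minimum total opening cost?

This is an integer covering problem.
The greedy cost-per-new-zone heuristic would pick G, Y, and E for 13, but a cheaper cover exists.
Choose Y, K, and E: together they cover West, South, North, Airport, Campus — every zone.
Total opening cost: 4 + 3 + 5 = 12.
No cover costs less than 12.

12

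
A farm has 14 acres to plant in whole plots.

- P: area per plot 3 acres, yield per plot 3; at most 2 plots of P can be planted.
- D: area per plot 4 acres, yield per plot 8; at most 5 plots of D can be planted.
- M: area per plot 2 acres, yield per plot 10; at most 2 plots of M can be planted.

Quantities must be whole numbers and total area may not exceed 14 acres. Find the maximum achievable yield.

M has the best ratio (10/2); taking only M gives at most 2×10 = 20 (stopped by the supply cap of 2).
Mixing does better — 2×D and 2×M: area 12 ≤ 14, yield 2·8 + 2·10 = 36.

36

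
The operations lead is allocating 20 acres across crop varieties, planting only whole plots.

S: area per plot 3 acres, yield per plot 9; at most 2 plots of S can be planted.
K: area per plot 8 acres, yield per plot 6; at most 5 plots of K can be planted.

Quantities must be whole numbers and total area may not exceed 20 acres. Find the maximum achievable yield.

S has the best ratio (9/3); taking only S gives at most 2×9 = 18 (stopped by the supply cap of 2).
Mixing does better — 2×S and 1×K: area 14 ≤ 20, yield 2·9 + 1·6 = 24.

24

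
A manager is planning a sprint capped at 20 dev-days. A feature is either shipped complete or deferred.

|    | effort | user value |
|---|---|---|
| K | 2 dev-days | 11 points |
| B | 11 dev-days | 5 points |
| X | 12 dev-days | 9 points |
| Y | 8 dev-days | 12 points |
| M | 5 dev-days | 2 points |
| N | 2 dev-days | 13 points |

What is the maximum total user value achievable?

This is an integer program with binary decision variables.
K + Y + N: effort 2 + 8 + 2 = 12 ≤ 20, user value 11 + 12 + 13 = 36.
K + X + N: effort 2 + 12 + 2 = 16 ≤ 20, user value 11 + 9 + 13 = 33.
K + Y + M + N: effort 2 + 8 + 5 + 2 = 17 ≤ 20, user value 11 + 12 + 2 + 13 = 38.
Best is K, Y, M, and N with total user value 38.

38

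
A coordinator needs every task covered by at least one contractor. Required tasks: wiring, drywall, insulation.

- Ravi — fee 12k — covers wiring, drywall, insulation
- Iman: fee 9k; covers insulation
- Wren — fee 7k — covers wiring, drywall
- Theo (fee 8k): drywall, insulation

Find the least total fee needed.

The greedy cost-per-new-task heuristic would pick Wren and Theo for 15, but a cheaper cover exists.
Ravi alone covers wiring, drywall, insulation — every task.
Total fee: 12.
No cover costs less than 12.

12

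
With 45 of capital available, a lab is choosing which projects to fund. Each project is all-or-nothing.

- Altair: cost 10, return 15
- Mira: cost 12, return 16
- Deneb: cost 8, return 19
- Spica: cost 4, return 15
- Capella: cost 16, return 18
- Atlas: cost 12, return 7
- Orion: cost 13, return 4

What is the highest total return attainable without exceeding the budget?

68

Allowing fractional choices, the relaxed optimum would be about 77.4, but projects are indivisible.
Altair + Deneb + Spica + Capella: cost 10 + 8 + 4 + 16 = 38 ≤ 45, return 15 + 19 + 15 + 18 = 67.
Mira + Deneb + Spica + Capella: cost 12 + 8 + 4 + 16 = 40 ≤ 45, return 16 + 19 + 15 + 18 = 68.
Altair + Mira + Deneb + Spica: cost 10 + 12 + 8 + 4 = 34 ≤ 45, return 15 + 16 + 19 + 15 = 65.
Best is Mira, Deneb, Spica, and Capella with total return 68.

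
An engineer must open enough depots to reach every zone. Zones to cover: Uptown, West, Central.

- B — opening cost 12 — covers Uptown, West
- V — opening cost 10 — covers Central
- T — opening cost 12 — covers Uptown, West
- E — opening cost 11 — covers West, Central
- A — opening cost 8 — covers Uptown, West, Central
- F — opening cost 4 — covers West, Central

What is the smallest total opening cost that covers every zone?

8

A alone covers Uptown, West, Central — every zone.
Total opening cost: 8.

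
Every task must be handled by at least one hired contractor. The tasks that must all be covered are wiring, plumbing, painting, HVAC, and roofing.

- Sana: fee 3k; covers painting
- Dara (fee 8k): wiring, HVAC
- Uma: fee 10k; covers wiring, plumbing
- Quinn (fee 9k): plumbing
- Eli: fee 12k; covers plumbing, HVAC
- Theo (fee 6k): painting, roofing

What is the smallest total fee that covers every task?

23

The greedy cost-per-new-task heuristic would pick Sana, Dara, Theo, and Quinn for 26, but a cheaper cover exists.
Choose Dara, Quinn, and Theo: together they cover wiring, plumbing, painting, HVAC, roofing — every task.
Total fee: 8 + 9 + 6 = 23.
No cover costs less than 23.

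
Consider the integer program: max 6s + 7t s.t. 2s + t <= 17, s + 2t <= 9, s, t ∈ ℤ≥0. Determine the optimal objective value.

49

The continuous relaxation peaks at (8.33, 0.333) with value 52.33; rounding to a feasible lattice point costs some objective.
(s,t)=(7,1): 2·7+1·1=15≤17, 1·7+2·1=9≤9, objective 49.
(s,t)=(8,0): 2·8+1·0=16≤17, 1·8+2·0=8≤9, objective 48.
The best lattice point is (7,1), giving 49.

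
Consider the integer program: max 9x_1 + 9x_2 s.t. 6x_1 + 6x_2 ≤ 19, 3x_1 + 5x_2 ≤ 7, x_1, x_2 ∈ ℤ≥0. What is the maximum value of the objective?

The continuous relaxation peaks at (2.33, 0) with value 21.00; rounding to a feasible lattice point costs some objective.
(x_1,x_2)=(2,0): 6·2+6·0=12≤19, 3·2+5·0=6≤7, objective 18.
(x_1,x_2)=(1,0): 6·1+6·0=6≤19, 3·1+5·0=3≤7, objective 9.
Maximum is 18 at (x_1,x_2)=(2,0).

18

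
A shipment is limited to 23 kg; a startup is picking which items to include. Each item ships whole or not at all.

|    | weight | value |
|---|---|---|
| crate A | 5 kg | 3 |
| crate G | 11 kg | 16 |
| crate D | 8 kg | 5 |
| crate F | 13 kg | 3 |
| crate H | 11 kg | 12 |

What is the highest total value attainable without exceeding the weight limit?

28

This is an integer program with binary decision variables.
Allowing fractional choices, the relaxed optimum would be about 28.6, but items are indivisible.
crate G + crate H: weight 11 + 11 = 22 ≤ 23, value 16 + 12 = 28.
crate G + crate D: weight 11 + 8 = 19 ≤ 23, value 16 + 5 = 21.
Best is crate G and crate H with total value 28.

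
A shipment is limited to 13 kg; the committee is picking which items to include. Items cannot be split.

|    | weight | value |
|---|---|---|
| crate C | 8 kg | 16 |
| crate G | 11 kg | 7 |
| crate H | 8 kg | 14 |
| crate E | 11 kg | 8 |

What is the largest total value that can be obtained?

16

Treat it as a binary knapsack problem.
crate H: weight 8 ≤ 13, value 14.
crate C: weight 8 ≤ 13, value 16.
Best is crate C with total value 16.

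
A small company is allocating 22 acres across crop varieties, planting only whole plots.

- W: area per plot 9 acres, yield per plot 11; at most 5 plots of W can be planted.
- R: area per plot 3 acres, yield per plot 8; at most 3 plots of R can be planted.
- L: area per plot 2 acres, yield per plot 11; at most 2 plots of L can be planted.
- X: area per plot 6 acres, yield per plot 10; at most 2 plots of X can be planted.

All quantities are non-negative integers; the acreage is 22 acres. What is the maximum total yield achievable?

58

2×R, 2×L, and 2×X: area 22 ≤ 22, yield 2·8 + 2·11 + 2·10 = 58.
1×W, 3×R, and 2×L: area 22 ≤ 22, yield 1·11 + 3·8 + 2·11 = 57.
Best is 58.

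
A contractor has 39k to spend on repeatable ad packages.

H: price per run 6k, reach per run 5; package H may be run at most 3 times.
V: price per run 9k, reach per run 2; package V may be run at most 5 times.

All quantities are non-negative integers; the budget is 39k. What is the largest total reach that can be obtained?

19

Take 3×H and 2×V: price 36 ≤ 39, reach 3·5 + 2·2 = 19.
H has the best ratio (5/6) and is taken to its limit of 3; remaining capacity is filled optimally with the others.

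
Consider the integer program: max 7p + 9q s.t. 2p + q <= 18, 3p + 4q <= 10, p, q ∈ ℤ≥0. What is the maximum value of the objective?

(p,q)=(2,1) is feasible, giving 23.
(p,q)=(3,0) is feasible, giving 21.
(p,q)=(1,1) is feasible, giving 16.
Maximum is 23 at (p,q)=(2,1).

23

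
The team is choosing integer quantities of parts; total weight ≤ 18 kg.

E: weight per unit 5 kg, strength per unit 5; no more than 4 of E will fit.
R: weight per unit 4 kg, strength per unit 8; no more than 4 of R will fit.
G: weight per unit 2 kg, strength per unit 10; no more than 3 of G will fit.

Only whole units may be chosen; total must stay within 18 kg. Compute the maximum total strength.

54

Take 3×R and 3×G: weight 18 ≤ 18, strength 3·8 + 3·10 = 54.
G has the best ratio (10/2) and is taken to its limit of 3; remaining capacity is filled optimally with the others.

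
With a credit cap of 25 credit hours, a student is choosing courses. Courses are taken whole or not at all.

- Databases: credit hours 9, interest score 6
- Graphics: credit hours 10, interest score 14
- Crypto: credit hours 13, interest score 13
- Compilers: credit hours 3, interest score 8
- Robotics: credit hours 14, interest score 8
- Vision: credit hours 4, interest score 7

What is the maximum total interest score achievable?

Allowing fractional choices, the relaxed optimum would be about 37.0, but courses are indivisible.
Crypto + Compilers + Vision: credit hours 13 + 3 + 4 = 20 ≤ 25, interest score 13 + 8 + 7 = 28.
Graphics + Compilers + Vision: credit hours 10 + 3 + 4 = 17 ≤ 25, interest score 14 + 8 + 7 = 29.
Databases + Graphics + Compilers: credit hours 9 + 10 + 3 = 22 ≤ 25, interest score 6 + 14 + 8 = 28.
Best is Graphics, Compilers, and Vision with total interest score 29.

29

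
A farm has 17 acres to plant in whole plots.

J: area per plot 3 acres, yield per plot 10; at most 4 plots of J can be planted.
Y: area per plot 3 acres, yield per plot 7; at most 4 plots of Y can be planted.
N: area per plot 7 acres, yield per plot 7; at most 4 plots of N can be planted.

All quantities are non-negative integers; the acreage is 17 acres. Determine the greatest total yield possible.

47

4×J and 1×Y: area 15 ≤ 17, yield 4·10 + 1·7 = 47.
3×J and 2×Y: area 15 ≤ 17, yield 3·10 + 2·7 = 44.
Best is 47.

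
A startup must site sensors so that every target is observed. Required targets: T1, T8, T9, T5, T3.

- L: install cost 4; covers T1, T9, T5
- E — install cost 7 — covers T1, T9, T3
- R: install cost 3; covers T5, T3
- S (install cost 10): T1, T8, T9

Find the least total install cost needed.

13

The greedy cost-per-new-target heuristic would pick L, R, and S for 17, but a cheaper cover exists.
Choose R and S: together they cover T1, T8, T9, T5, T3 — every target.
Total install cost: 3 + 10 = 13.
No cover costs less than 13.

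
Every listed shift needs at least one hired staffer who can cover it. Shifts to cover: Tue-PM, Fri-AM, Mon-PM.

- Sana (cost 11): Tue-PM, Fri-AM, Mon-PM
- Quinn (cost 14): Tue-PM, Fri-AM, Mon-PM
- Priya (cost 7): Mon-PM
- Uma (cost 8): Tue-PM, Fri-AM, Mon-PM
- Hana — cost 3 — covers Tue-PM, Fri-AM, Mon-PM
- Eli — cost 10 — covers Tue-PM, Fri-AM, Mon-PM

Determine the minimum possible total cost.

3

Hana alone covers Tue-PM, Fri-AM, Mon-PM — every shift.
Total cost: 3.
No cover costs less than 3.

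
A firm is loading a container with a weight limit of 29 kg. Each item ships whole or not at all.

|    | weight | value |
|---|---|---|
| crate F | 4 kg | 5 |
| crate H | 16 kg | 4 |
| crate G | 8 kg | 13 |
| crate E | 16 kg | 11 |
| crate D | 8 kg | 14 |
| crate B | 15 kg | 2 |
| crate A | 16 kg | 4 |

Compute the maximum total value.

crate F + crate G + crate D: weight 4 + 8 + 8 = 20 ≤ 29, value 5 + 13 + 14 = 32.
crate F + crate G + crate E: weight 4 + 8 + 16 = 28 ≤ 29, value 5 + 13 + 11 = 29.
crate F + crate E + crate D: weight 4 + 16 + 8 = 28 ≤ 29, value 5 + 11 + 14 = 30.
Best is crate F, crate G, and crate D with total value 32.

32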